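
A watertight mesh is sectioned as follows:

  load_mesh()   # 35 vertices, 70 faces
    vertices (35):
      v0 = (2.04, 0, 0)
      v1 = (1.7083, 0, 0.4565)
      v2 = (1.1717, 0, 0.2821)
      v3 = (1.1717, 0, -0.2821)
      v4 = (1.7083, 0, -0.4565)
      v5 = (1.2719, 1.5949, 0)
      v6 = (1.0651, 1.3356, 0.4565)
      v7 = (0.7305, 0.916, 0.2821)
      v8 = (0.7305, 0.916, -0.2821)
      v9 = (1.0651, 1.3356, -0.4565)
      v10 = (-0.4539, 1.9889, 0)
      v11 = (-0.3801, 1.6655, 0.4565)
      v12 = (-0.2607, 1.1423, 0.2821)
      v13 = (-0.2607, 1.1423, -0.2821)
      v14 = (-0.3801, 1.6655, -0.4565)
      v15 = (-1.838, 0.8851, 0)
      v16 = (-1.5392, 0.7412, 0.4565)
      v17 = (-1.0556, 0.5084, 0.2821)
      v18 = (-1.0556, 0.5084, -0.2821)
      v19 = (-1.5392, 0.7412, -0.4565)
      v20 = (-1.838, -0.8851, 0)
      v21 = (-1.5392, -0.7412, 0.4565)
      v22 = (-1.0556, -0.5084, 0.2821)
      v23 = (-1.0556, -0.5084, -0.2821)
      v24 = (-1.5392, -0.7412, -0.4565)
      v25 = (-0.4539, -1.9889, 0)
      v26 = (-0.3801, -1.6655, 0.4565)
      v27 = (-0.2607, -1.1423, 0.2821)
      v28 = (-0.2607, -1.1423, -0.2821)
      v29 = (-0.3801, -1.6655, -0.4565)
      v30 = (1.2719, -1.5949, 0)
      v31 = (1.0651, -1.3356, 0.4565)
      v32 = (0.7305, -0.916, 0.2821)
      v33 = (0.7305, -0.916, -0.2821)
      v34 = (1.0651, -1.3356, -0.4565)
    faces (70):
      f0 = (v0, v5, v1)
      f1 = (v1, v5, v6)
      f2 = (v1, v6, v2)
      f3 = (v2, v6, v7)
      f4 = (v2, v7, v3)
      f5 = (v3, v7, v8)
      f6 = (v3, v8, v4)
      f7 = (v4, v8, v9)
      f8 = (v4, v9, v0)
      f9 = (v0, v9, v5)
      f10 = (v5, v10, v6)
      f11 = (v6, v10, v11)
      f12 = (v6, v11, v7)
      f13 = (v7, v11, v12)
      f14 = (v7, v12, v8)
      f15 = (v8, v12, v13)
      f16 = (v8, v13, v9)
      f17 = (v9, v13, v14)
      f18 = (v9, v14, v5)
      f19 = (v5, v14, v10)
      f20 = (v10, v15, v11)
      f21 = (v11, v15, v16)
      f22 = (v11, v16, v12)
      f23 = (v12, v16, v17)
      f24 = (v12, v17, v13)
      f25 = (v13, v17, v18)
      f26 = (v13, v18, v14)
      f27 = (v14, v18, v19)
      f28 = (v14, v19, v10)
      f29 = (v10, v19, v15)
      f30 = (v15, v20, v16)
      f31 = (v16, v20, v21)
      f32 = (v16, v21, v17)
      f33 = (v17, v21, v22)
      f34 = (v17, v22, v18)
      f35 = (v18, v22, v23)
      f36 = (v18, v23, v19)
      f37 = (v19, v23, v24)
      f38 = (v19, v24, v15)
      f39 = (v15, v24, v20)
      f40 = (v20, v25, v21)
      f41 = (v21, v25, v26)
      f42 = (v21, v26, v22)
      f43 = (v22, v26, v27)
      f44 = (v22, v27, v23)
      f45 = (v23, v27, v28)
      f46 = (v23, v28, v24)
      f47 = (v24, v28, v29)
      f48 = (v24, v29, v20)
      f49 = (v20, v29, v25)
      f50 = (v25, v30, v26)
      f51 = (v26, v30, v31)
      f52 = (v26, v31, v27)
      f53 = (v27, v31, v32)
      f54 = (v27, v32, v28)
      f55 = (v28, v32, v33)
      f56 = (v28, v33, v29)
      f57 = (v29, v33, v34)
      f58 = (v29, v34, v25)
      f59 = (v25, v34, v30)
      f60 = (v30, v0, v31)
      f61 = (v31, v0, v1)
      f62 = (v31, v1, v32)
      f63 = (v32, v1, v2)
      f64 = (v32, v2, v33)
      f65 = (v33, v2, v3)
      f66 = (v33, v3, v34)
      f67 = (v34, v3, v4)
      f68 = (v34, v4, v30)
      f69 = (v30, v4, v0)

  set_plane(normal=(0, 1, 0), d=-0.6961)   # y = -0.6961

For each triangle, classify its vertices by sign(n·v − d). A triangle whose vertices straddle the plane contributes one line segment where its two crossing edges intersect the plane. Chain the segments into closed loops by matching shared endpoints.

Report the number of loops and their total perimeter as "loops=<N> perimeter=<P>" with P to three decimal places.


loops=2 perimeter=5.958

Straddling triangles (22 of 70):
  (v15,v20,v16) [+-+] → (-1.838, -0.6961, 0)–(-1.80328, -0.6961, 0.053052)  len=0.0634
  (v16,v20,v21) [+--] → (-1.80328, -0.6961, 0.053052)–(-1.5392, -0.6961, 0.4565)  len=0.4822
  (v16,v21,v17) [+-+] → (-1.5392, -0.6961, 0.4565)–(-1.52175, -0.6961, 0.450206)  len=0.0186
  (v17,v21,v22) [+-+] → (-1.52175, -0.6961, 0.450206)–(-1.44551, -0.6961, 0.422714)  len=0.0810
  (v19,v23,v24) [++-] → (-1.44551, -0.6961, -0.422714)–(-1.5392, -0.6961, -0.4565)  len=0.0996
  (v19,v24,v15) [+-+] → (-1.5392, -0.6961, -0.4565)–(-1.54749, -0.6961, -0.44384)  len=0.0151
  (v15,v24,v20) [+--] → (-1.54749, -0.6961, -0.44384)–(-1.838, -0.6961, 0)  len=0.5305
  (v21,v26,v22) [--+] → (-0.946023, -0.6961, 0.31039)–(-1.44551, -0.6961, 0.422714)  len=0.5120
  (v22,v26,v27) [+--] → (-0.946023, -0.6961, 0.31039)–(-0.820227, -0.6961, 0.2821)  len=0.1289
  (v22,v27,v23) [+-+] → (-0.820227, -0.6961, 0.2821)–(-0.820227, -0.6961, -0.115038)  len=0.3971
  (v23,v27,v28) [+--] → (-0.820227, -0.6961, -0.115038)–(-0.820227, -0.6961, -0.2821)  len=0.1671
  (v23,v28,v24) [+--] → (-0.820227, -0.6961, -0.2821)–(-1.44551, -0.6961, -0.422714)  len=0.6409
  (v30,v0,v31) [-+-] → (1.70476, -0.6961, 0)–(1.53189, -0.6961, 0.237923)  len=0.2941
  (v31,v0,v1) [-++] → (1.53189, -0.6961, 0.237923)–(1.37307, -0.6961, 0.4565)  len=0.2702
  (v31,v1,v32) [-+-] → (1.37307, -0.6961, 0.4565)–(0.965236, -0.6961, 0.323967)  len=0.4288
  (v32,v1,v2) [-++] → (0.965236, -0.6961, 0.323967)–(0.836417, -0.6961, 0.2821)  len=0.1355
  (v32,v2,v33) [-+-] → (0.836417, -0.6961, 0.2821)–(0.836417, -0.6961, -0.146655)  len=0.4288
  (v33,v2,v3) [-++] → (0.836417, -0.6961, -0.146655)–(0.836417, -0.6961, -0.2821)  len=0.1354
  (v33,v3,v34) [-+-] → (0.836417, -0.6961, -0.2821)–(1.11614, -0.6961, -0.372995)  len=0.2941
  (v34,v3,v4) [-++] → (1.11614, -0.6961, -0.372995)–(1.37307, -0.6961, -0.4565)  len=0.2702
  (v34,v4,v30) [-+-] → (1.37307, -0.6961, -0.4565)–(1.51783, -0.6961, -0.257259)  len=0.2463
  (v30,v4,v0) [-++] → (1.51783, -0.6961, -0.257259)–(1.70476, -0.6961, 0)  len=0.3180

Chained into 2 loop(s):
  loop 1: 12 segments, perimeter = 3.1364
  loop 2: 10 segments, perimeter = 2.8213
Total perimeter = 5.958


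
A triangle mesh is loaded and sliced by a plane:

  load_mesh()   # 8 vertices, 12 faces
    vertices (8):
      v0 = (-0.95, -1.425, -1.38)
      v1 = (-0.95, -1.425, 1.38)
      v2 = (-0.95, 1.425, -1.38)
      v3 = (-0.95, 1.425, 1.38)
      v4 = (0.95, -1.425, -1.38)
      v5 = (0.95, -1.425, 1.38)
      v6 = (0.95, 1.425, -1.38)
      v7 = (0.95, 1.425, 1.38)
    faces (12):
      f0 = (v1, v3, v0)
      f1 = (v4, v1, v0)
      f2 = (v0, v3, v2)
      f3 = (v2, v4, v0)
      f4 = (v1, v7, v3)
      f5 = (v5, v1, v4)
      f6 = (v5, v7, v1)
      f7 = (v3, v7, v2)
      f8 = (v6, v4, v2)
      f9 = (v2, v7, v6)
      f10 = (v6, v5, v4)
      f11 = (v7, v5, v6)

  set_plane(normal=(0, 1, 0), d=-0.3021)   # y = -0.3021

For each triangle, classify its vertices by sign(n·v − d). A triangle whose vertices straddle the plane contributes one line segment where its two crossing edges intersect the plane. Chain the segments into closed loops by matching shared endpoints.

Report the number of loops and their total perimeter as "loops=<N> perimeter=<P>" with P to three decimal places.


Straddling triangles (8 of 12):
  (v1,v3,v0) [-+-] → (-0.95, -0.3021, 1.38)–(-0.95, -0.3021, -0.29256)  len=1.6726
  (v0,v3,v2) [-++] → (-0.95, -0.3021, -0.29256)–(-0.95, -0.3021, -1.38)  len=1.0874
  (v2,v4,v0) [+--] → (0.2014, -0.3021, -1.38)–(-0.95, -0.3021, -1.38)  len=1.1514
  (v1,v7,v3) [-++] → (-0.2014, -0.3021, 1.38)–(-0.95, -0.3021, 1.38)  len=0.7486
  (v5,v7,v1) [-+-] → (0.95, -0.3021, 1.38)–(-0.2014, -0.3021, 1.38)  len=1.1514
  (v6,v4,v2) [+-+] → (0.95, -0.3021, -1.38)–(0.2014, -0.3021, -1.38)  len=0.7486
  (v6,v5,v4) [+--] → (0.95, -0.3021, 0.29256)–(0.95, -0.3021, -1.38)  len=1.6726
  (v7,v5,v6) [+-+] → (0.95, -0.3021, 1.38)–(0.95, -0.3021, 0.29256)  len=1.0874

Chained into 1 loop(s):
  loop 1: 8 segments, perimeter = 9.3200
Total perimeter = 9.320

loops=1 perimeter=9.320


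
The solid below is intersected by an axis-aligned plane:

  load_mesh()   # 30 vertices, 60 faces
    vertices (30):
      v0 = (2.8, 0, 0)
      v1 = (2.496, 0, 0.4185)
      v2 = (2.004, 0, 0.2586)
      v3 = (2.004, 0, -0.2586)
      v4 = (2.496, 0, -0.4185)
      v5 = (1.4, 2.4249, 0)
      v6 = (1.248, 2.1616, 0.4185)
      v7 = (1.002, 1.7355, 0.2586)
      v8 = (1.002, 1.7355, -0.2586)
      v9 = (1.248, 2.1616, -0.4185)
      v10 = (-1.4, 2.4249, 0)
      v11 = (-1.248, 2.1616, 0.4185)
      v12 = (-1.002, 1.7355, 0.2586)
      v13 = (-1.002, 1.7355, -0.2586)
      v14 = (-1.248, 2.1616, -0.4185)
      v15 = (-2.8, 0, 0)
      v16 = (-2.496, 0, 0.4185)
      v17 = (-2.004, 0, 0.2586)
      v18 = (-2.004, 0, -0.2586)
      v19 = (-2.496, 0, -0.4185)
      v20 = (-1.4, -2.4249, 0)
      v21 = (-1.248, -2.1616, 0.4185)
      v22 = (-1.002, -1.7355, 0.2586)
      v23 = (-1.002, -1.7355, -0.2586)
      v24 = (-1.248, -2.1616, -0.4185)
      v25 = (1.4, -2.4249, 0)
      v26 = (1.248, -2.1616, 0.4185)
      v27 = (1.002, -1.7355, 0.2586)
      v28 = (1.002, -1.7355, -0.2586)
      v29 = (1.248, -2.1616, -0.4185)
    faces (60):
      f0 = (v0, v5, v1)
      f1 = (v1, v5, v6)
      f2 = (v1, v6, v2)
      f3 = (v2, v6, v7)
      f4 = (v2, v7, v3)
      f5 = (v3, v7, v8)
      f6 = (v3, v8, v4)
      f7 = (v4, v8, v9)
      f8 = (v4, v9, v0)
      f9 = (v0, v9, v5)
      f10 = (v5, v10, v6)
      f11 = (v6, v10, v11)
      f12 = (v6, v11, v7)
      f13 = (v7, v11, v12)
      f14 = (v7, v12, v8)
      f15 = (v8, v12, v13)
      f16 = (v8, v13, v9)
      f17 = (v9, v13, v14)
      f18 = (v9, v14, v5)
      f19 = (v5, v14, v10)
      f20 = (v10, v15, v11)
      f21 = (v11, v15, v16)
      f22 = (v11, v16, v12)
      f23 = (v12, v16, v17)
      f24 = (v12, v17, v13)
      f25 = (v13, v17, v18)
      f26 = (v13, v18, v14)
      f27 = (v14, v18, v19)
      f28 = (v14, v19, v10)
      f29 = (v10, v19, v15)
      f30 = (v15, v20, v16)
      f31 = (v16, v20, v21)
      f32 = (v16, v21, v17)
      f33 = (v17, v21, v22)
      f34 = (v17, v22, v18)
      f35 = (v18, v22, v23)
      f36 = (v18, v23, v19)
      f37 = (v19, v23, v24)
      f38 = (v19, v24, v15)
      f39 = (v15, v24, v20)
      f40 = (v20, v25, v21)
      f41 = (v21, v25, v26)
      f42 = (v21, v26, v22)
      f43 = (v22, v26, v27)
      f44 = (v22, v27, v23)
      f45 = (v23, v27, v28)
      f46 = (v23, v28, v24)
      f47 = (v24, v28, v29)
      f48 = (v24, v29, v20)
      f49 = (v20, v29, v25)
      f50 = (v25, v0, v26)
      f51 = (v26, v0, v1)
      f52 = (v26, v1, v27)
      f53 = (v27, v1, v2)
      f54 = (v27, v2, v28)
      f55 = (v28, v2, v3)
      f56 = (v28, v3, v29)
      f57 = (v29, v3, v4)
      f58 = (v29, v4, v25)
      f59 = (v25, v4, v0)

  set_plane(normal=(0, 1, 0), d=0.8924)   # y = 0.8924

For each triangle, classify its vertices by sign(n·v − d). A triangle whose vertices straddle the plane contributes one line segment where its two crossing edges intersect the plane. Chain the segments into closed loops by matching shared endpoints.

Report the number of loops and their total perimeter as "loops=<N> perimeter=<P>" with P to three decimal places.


loops=2 perimeter=5.173

Straddling triangles (20 of 60):
  (v0,v5,v1) [-+-] → (2.28478, 0.8924, 0)–(2.09266, 0.8924, 0.264486)  len=0.3269
  (v1,v5,v6) [-++] → (2.09266, 0.8924, 0.264486)–(1.98077, 0.8924, 0.4185)  len=0.1904
  (v1,v6,v2) [-+-] → (1.98077, 0.8924, 0.4185)–(1.69189, 0.8924, 0.324613)  len=0.3038
  (v2,v6,v7) [-++] → (1.69189, 0.8924, 0.324613)–(1.48877, 0.8924, 0.2586)  len=0.2136
  (v2,v7,v3) [-+-] → (1.48877, 0.8924, 0.2586)–(1.48877, 0.8924, 0.007346)  len=0.2513
  (v3,v7,v8) [-++] → (1.48877, 0.8924, 0.007346)–(1.48877, 0.8924, -0.2586)  len=0.2659
  (v3,v8,v4) [-+-] → (1.48877, 0.8924, -0.2586)–(1.72778, 0.8924, -0.336279)  len=0.2513
  (v4,v8,v9) [-++] → (1.72778, 0.8924, -0.336279)–(1.98077, 0.8924, -0.4185)  len=0.2660
  (v4,v9,v0) [-+-] → (1.98077, 0.8924, -0.4185)–(2.15927, 0.8924, -0.172775)  len=0.3037
  (v0,v9,v5) [-++] → (2.15927, 0.8924, -0.172775)–(2.28478, 0.8924, 0)  len=0.2136
  (v10,v15,v11) [+-+] → (-2.28478, 0.8924, 0)–(-2.15927, 0.8924, 0.172775)  len=0.2136
  (v11,v15,v16) [+--] → (-2.15927, 0.8924, 0.172775)–(-1.98077, 0.8924, 0.4185)  len=0.3037
  (v11,v16,v12) [+-+] → (-1.98077, 0.8924, 0.4185)–(-1.72778, 0.8924, 0.336279)  len=0.2660
  (v12,v16,v17) [+--] → (-1.72778, 0.8924, 0.336279)–(-1.48877, 0.8924, 0.2586)  len=0.2513
  (v12,v17,v13) [+-+] → (-1.48877, 0.8924, 0.2586)–(-1.48877, 0.8924, -0.007346)  len=0.2659
  (v13,v17,v18) [+--] → (-1.48877, 0.8924, -0.007346)–(-1.48877, 0.8924, -0.2586)  len=0.2513
  (v13,v18,v14) [+-+] → (-1.48877, 0.8924, -0.2586)–(-1.69189, 0.8924, -0.324613)  len=0.2136
  (v14,v18,v19) [+--] → (-1.69189, 0.8924, -0.324613)–(-1.98077, 0.8924, -0.4185)  len=0.3038
  (v14,v19,v10) [+-+] → (-1.98077, 0.8924, -0.4185)–(-2.09266, 0.8924, -0.264486)  len=0.1904
  (v10,v19,v15) [+--] → (-2.09266, 0.8924, -0.264486)–(-2.28478, 0.8924, 0)  len=0.3269

Chained into 2 loop(s):
  loop 1: 10 segments, perimeter = 2.5864
  loop 2: 10 segments, perimeter = 2.5864
Total perimeter = 5.173


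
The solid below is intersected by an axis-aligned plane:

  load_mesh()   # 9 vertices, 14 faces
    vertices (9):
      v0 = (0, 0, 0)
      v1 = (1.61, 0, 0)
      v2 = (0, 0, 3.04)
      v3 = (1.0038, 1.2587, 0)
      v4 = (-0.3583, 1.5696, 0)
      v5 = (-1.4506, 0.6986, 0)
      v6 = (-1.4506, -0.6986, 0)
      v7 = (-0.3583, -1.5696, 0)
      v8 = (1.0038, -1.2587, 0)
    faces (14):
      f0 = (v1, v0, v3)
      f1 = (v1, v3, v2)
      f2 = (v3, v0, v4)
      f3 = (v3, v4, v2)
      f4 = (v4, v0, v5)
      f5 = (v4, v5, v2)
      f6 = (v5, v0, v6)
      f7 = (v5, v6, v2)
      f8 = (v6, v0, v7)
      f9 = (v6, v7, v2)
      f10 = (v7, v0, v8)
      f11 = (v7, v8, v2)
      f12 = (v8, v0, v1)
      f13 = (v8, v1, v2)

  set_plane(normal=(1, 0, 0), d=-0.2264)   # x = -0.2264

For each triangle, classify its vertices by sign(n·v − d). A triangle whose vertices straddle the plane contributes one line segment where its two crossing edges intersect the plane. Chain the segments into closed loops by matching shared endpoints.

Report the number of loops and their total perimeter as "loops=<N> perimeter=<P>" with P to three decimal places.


loops=1 perimeter=9.178

Straddling triangles (10 of 14):
  (v3,v0,v4) [++-] → (-0.2264, 0.991787, 0)–(-0.2264, 1.53949, 0)  len=0.5477
  (v3,v4,v2) [+-+] → (-0.2264, 1.53949, 0)–(-0.2264, 0.991787, 1.11911)  len=1.2459
  (v4,v0,v5) [-+-] → (-0.2264, 0.991787, 0)–(-0.2264, 0.109033, 0)  len=0.8828
  (v4,v5,v2) [--+] → (-0.2264, 0.109033, 2.56554)–(-0.2264, 0.991787, 1.11911)  len=1.6945
  (v5,v0,v6) [-+-] → (-0.2264, 0.109033, 0)–(-0.2264, -0.109033, 0)  len=0.2181
  (v5,v6,v2) [--+] → (-0.2264, -0.109033, 2.56554)–(-0.2264, 0.109033, 2.56554)  len=0.2181
  (v6,v0,v7) [-+-] → (-0.2264, -0.109033, 0)–(-0.2264, -0.991787, 0)  len=0.8828
  (v6,v7,v2) [--+] → (-0.2264, -0.991787, 1.11911)–(-0.2264, -0.109033, 2.56554)  len=1.6945
  (v7,v0,v8) [-++] → (-0.2264, -0.991787, 0)–(-0.2264, -1.53949, 0)  len=0.5477
  (v7,v8,v2) [-++] → (-0.2264, -1.53949, 0)–(-0.2264, -0.991787, 1.11911)  len=1.2459

Chained into 1 loop(s):
  loop 1: 10 segments, perimeter = 9.1780
Total perimeter = 9.178


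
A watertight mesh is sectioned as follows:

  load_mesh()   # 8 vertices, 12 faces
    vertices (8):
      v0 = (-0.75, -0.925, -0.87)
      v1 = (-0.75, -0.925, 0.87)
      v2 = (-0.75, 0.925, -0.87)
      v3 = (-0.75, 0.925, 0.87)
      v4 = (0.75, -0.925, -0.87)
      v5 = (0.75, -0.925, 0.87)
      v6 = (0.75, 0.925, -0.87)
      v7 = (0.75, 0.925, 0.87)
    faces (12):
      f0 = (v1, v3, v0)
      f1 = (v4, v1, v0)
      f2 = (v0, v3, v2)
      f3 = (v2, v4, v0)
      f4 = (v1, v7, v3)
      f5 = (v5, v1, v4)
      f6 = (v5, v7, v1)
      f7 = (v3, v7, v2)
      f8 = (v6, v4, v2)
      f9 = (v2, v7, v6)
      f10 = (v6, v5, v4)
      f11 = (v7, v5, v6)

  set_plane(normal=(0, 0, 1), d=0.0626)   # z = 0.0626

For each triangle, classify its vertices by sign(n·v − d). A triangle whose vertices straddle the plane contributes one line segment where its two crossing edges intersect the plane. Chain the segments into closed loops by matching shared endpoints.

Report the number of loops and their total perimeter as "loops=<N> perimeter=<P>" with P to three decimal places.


Straddling triangles (8 of 12):
  (v1,v3,v0) [++-] → (-0.75, 0.0665575, 0.0626)–(-0.75, -0.925, 0.0626)  len=0.9916
  (v4,v1,v0) [-+-] → (-0.0539655, -0.925, 0.0626)–(-0.75, -0.925, 0.0626)  len=0.6960
  (v0,v3,v2) [-+-] → (-0.75, 0.0665575, 0.0626)–(-0.75, 0.925, 0.0626)  len=0.8584
  (v5,v1,v4) [++-] → (-0.0539655, -0.925, 0.0626)–(0.75, -0.925, 0.0626)  len=0.8040
  (v3,v7,v2) [++-] → (0.0539655, 0.925, 0.0626)–(-0.75, 0.925, 0.0626)  len=0.8040
  (v2,v7,v6) [-+-] → (0.0539655, 0.925, 0.0626)–(0.75, 0.925, 0.0626)  len=0.6960
  (v6,v5,v4) [-+-] → (0.75, -0.0665575, 0.0626)–(0.75, -0.925, 0.0626)  len=0.8584
  (v7,v5,v6) [++-] → (0.75, -0.0665575, 0.0626)–(0.75, 0.925, 0.0626)  len=0.9916

Chained into 1 loop(s):
  loop 1: 8 segments, perimeter = 6.7000
Total perimeter = 6.700

loops=1 perimeter=6.700


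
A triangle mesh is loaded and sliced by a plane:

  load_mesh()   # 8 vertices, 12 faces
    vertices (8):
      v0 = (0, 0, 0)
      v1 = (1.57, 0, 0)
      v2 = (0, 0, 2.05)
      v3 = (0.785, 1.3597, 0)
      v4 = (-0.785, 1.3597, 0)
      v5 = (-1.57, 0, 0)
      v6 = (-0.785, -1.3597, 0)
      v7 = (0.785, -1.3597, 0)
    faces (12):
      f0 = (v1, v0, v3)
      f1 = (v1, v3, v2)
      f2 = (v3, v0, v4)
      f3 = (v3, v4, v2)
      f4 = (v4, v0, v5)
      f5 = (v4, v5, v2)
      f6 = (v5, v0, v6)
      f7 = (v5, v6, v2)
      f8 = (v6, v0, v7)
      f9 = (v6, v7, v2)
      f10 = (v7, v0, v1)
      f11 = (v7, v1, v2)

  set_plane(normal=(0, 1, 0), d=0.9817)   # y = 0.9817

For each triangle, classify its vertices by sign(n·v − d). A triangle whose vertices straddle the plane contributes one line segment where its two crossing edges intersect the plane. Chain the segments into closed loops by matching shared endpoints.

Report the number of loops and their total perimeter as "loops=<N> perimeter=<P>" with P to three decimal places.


Straddling triangles (6 of 12):
  (v1,v0,v3) [--+] → (0.566768, 0.9817, 0)–(1.00323, 0.9817, 0)  len=0.4365
  (v1,v3,v2) [-+-] → (1.00323, 0.9817, 0)–(0.566768, 0.9817, 0.569905)  len=0.7178
  (v3,v0,v4) [+-+] → (0.566768, 0.9817, 0)–(-0.566768, 0.9817, 0)  len=1.1335
  (v3,v4,v2) [++-] → (-0.566768, 0.9817, 0.569905)–(0.566768, 0.9817, 0.569905)  len=1.1335
  (v4,v0,v5) [+--] → (-0.566768, 0.9817, 0)–(-1.00323, 0.9817, 0)  len=0.4365
  (v4,v5,v2) [+--] → (-1.00323, 0.9817, 0)–(-0.566768, 0.9817, 0.569905)  len=0.7178

Chained into 1 loop(s):
  loop 1: 6 segments, perimeter = 4.5757
Total perimeter = 4.576

loops=1 perimeter=4.576


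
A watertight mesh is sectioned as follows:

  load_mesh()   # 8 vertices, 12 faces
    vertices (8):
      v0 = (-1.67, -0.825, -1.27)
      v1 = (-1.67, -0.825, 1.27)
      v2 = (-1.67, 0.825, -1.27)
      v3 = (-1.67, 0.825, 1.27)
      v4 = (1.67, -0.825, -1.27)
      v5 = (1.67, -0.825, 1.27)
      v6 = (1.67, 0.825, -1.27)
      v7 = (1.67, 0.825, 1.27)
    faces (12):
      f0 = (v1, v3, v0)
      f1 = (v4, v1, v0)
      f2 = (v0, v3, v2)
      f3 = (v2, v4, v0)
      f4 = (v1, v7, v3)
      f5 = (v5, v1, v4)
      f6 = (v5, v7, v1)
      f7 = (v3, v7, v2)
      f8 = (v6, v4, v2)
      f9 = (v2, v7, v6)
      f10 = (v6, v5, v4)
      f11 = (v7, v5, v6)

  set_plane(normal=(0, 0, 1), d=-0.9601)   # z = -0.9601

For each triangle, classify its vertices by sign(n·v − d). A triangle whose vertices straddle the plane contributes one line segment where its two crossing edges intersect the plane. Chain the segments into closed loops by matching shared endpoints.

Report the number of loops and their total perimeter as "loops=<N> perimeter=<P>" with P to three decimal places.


loops=1 perimeter=9.980

Straddling triangles (8 of 12):
  (v1,v3,v0) [++-] → (-1.67, -0.623687, -0.9601)–(-1.67, -0.825, -0.9601)  len=0.2013
  (v4,v1,v0) [-+-] → (1.26249, -0.825, -0.9601)–(-1.67, -0.825, -0.9601)  len=2.9325
  (v0,v3,v2) [-+-] → (-1.67, -0.623687, -0.9601)–(-1.67, 0.825, -0.9601)  len=1.4487
  (v5,v1,v4) [++-] → (1.26249, -0.825, -0.9601)–(1.67, -0.825, -0.9601)  len=0.4075
  (v3,v7,v2) [++-] → (-1.26249, 0.825, -0.9601)–(-1.67, 0.825, -0.9601)  len=0.4075
  (v2,v7,v6) [-+-] → (-1.26249, 0.825, -0.9601)–(1.67, 0.825, -0.9601)  len=2.9325
  (v6,v5,v4) [-+-] → (1.67, 0.623687, -0.9601)–(1.67, -0.825, -0.9601)  len=1.4487
  (v7,v5,v6) [++-] → (1.67, 0.623687, -0.9601)–(1.67, 0.825, -0.9601)  len=0.2013

Chained into 1 loop(s):
  loop 1: 8 segments, perimeter = 9.9800
Total perimeter = 9.980


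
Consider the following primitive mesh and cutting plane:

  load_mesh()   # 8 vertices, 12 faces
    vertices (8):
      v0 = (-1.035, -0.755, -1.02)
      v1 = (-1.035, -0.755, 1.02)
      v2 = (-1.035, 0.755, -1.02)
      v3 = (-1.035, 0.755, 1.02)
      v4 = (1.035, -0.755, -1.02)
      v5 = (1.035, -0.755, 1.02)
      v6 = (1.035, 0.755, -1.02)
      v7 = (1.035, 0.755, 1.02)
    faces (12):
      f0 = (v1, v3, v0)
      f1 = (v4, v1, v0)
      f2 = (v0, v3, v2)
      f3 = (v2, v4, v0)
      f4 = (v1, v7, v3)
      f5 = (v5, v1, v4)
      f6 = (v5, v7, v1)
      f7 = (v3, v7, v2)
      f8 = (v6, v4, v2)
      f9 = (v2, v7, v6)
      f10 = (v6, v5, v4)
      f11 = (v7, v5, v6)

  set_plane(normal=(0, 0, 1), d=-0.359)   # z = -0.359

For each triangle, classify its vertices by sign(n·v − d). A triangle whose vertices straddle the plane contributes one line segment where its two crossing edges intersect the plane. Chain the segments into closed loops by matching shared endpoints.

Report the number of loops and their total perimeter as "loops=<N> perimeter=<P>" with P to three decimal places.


loops=1 perimeter=7.160

Straddling triangles (8 of 12):
  (v1,v3,v0) [++-] → (-1.035, -0.26573, -0.359)–(-1.035, -0.755, -0.359)  len=0.4893
  (v4,v1,v0) [-+-] → (0.364279, -0.755, -0.359)–(-1.035, -0.755, -0.359)  len=1.3993
  (v0,v3,v2) [-+-] → (-1.035, -0.26573, -0.359)–(-1.035, 0.755, -0.359)  len=1.0207
  (v5,v1,v4) [++-] → (0.364279, -0.755, -0.359)–(1.035, -0.755, -0.359)  len=0.6707
  (v3,v7,v2) [++-] → (-0.364279, 0.755, -0.359)–(-1.035, 0.755, -0.359)  len=0.6707
  (v2,v7,v6) [-+-] → (-0.364279, 0.755, -0.359)–(1.035, 0.755, -0.359)  len=1.3993
  (v6,v5,v4) [-+-] → (1.035, 0.26573, -0.359)–(1.035, -0.755, -0.359)  len=1.0207
  (v7,v5,v6) [++-] → (1.035, 0.26573, -0.359)–(1.035, 0.755, -0.359)  len=0.4893

Chained into 1 loop(s):
  loop 1: 8 segments, perimeter = 7.1600
Total perimeter = 7.160


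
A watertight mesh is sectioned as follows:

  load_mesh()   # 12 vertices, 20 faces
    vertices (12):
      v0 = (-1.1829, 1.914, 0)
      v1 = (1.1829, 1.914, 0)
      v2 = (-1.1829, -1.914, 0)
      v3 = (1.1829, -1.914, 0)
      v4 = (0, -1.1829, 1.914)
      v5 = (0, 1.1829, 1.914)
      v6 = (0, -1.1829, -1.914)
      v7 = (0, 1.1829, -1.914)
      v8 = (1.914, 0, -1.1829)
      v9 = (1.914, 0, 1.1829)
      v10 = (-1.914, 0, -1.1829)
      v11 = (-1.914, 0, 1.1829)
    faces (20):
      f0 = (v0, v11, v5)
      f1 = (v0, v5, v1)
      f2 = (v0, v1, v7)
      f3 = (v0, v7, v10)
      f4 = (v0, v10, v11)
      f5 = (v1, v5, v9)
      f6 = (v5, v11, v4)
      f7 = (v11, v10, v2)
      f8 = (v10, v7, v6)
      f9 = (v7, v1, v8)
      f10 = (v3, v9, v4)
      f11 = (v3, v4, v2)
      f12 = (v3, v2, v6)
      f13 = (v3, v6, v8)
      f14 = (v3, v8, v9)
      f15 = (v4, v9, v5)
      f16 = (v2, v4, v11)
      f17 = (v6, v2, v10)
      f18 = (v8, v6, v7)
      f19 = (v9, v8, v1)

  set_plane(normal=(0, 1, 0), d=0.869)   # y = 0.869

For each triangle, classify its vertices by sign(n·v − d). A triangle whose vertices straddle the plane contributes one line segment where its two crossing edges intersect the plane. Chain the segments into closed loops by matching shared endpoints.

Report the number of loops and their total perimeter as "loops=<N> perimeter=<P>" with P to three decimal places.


loops=1 perimeter=10.834

Straddling triangles (10 of 20):
  (v0,v11,v5) [+-+] → (-1.58206, 0.869, 0.645836)–(-0.507908, 0.869, 1.71999)  len=1.5191
  (v0,v7,v10) [++-] → (-0.507908, 0.869, -1.71999)–(-1.58206, 0.869, -0.645836)  len=1.5191
  (v0,v10,v11) [+--] → (-1.58206, 0.869, -0.645836)–(-1.58206, 0.869, 0.645836)  len=1.2917
  (v1,v5,v9) [++-] → (0.507908, 0.869, 1.71999)–(1.58206, 0.869, 0.645836)  len=1.5191
  (v5,v11,v4) [+--] → (-0.507908, 0.869, 1.71999)–(0, 0.869, 1.914)  len=0.5437
  (v10,v7,v6) [-+-] → (-0.507908, 0.869, -1.71999)–(0, 0.869, -1.914)  len=0.5437
  (v7,v1,v8) [++-] → (1.58206, 0.869, -0.645836)–(0.507908, 0.869, -1.71999)  len=1.5191
  (v4,v9,v5) [--+] → (0.507908, 0.869, 1.71999)–(0, 0.869, 1.914)  len=0.5437
  (v8,v6,v7) [--+] → (0, 0.869, -1.914)–(0.507908, 0.869, -1.71999)  len=0.5437
  (v9,v8,v1) [--+] → (1.58206, 0.869, -0.645836)–(1.58206, 0.869, 0.645836)  len=1.2917

Chained into 1 loop(s):
  loop 1: 10 segments, perimeter = 10.8345
Total perimeter = 10.834


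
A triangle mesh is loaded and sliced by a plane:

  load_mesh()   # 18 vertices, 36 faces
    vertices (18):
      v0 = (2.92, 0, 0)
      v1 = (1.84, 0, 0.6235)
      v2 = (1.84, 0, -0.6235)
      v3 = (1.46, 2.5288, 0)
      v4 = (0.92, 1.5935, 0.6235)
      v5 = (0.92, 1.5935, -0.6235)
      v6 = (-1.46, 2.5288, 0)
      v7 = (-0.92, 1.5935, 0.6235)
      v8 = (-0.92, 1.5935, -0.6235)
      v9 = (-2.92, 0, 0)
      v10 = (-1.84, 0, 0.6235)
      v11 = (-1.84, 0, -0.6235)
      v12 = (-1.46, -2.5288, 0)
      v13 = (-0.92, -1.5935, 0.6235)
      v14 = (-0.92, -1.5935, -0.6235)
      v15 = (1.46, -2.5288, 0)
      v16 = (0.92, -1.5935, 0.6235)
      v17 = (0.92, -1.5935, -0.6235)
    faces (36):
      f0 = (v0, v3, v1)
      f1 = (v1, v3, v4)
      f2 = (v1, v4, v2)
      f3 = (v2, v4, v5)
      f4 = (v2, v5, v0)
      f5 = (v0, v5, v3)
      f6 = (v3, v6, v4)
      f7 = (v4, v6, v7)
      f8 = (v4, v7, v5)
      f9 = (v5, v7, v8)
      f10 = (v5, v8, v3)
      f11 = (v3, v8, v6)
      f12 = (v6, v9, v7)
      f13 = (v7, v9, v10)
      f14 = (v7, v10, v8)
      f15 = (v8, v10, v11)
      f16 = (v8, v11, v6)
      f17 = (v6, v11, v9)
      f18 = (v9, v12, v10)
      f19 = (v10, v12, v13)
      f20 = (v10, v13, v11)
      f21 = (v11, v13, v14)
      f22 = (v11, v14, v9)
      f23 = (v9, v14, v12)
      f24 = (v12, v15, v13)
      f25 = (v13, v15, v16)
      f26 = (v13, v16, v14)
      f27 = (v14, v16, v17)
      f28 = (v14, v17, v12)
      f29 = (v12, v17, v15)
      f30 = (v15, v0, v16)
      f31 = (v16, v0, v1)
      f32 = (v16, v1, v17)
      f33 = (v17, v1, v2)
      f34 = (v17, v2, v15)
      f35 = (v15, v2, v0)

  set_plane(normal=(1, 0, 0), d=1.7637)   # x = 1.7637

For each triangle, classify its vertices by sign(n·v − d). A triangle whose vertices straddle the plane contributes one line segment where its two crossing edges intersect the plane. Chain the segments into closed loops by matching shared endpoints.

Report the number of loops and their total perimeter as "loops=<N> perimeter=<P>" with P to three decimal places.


Straddling triangles (12 of 36):
  (v0,v3,v1) [+-+] → (1.7637, 2.00277, 0)–(1.7637, 0.507756, 0.498308)  len=1.5759
  (v1,v3,v4) [+--] → (1.7637, 0.507756, 0.498308)–(1.7637, 0.132157, 0.6235)  len=0.3959
  (v1,v4,v2) [+-+] → (1.7637, 0.132157, 0.6235)–(1.7637, 0.132157, -0.52008)  len=1.1436
  (v2,v4,v5) [+--] → (1.7637, 0.132157, -0.52008)–(1.7637, 0.132157, -0.6235)  len=0.1034
  (v2,v5,v0) [+-+] → (1.7637, 0.132157, -0.6235)–(1.7637, 0.921282, -0.360477)  len=0.8318
  (v0,v5,v3) [+--] → (1.7637, 0.921282, -0.360477)–(1.7637, 2.00277, 0)  len=1.1400
  (v15,v0,v16) [-+-] → (1.7637, -2.00277, 0)–(1.7637, -0.921282, 0.360477)  len=1.1400
  (v16,v0,v1) [-++] → (1.7637, -0.921282, 0.360477)–(1.7637, -0.132157, 0.6235)  len=0.8318
  (v16,v1,v17) [-+-] → (1.7637, -0.132157, 0.6235)–(1.7637, -0.132157, 0.52008)  len=0.1034
  (v17,v1,v2) [-++] → (1.7637, -0.132157, 0.52008)–(1.7637, -0.132157, -0.6235)  len=1.1436
  (v17,v2,v15) [-+-] → (1.7637, -0.132157, -0.6235)–(1.7637, -0.507756, -0.498308)  len=0.3959
  (v15,v2,v0) [-++] → (1.7637, -0.507756, -0.498308)–(1.7637, -2.00277, 0)  len=1.5759

Chained into 2 loop(s):
  loop 1: 6 segments, perimeter = 5.1906
  loop 2: 6 segments, perimeter = 5.1906
Total perimeter = 10.381

loops=2 perimeter=10.381


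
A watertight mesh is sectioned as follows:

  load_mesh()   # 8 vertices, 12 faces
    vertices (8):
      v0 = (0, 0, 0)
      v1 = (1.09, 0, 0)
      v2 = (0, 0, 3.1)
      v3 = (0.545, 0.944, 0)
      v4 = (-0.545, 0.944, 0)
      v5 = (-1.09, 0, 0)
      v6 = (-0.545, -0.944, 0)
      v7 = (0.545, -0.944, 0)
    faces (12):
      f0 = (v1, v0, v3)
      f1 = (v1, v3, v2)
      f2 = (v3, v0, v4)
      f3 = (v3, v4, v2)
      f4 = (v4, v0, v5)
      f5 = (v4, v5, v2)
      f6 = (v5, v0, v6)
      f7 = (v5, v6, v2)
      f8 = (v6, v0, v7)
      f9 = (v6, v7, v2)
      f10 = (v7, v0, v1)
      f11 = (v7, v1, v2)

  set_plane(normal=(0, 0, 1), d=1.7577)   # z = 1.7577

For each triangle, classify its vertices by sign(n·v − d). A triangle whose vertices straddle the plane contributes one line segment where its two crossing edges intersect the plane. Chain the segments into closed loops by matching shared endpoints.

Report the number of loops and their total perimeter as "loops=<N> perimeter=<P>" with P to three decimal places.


Straddling triangles (6 of 12):
  (v1,v3,v2) [--+] → (0.235985, 0.408752, 1.7577)–(0.47197, 0, 1.7577)  len=0.4720
  (v3,v4,v2) [--+] → (-0.235985, 0.408752, 1.7577)–(0.235985, 0.408752, 1.7577)  len=0.4720
  (v4,v5,v2) [--+] → (-0.47197, 0, 1.7577)–(-0.235985, 0.408752, 1.7577)  len=0.4720
  (v5,v6,v2) [--+] → (-0.235985, -0.408752, 1.7577)–(-0.47197, 0, 1.7577)  len=0.4720
  (v6,v7,v2) [--+] → (0.235985, -0.408752, 1.7577)–(-0.235985, -0.408752, 1.7577)  len=0.4720
  (v7,v1,v2) [--+] → (0.47197, 0, 1.7577)–(0.235985, -0.408752, 1.7577)  len=0.4720

Chained into 1 loop(s):
  loop 1: 6 segments, perimeter = 2.8319
Total perimeter = 2.832

loops=1 perimeter=2.832


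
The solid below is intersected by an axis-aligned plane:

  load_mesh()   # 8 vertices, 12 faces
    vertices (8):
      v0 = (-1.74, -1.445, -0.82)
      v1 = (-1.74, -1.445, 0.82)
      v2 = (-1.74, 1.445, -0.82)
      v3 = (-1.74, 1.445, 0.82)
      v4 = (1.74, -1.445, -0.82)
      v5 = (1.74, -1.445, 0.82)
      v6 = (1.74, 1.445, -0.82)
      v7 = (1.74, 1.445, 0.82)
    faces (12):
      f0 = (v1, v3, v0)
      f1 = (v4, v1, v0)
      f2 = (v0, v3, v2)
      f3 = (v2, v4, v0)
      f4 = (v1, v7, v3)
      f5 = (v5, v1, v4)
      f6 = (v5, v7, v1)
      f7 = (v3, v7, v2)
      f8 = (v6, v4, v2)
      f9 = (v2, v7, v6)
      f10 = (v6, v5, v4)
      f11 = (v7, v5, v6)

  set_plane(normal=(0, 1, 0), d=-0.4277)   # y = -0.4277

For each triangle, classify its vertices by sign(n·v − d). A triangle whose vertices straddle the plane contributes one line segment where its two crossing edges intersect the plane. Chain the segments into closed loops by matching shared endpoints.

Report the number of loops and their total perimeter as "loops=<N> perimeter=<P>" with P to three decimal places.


Straddling triangles (8 of 12):
  (v1,v3,v0) [-+-] → (-1.74, -0.4277, 0.82)–(-1.74, -0.4277, -0.242709)  len=1.0627
  (v0,v3,v2) [-++] → (-1.74, -0.4277, -0.242709)–(-1.74, -0.4277, -0.82)  len=0.5773
  (v2,v4,v0) [+--] → (0.515016, -0.4277, -0.82)–(-1.74, -0.4277, -0.82)  len=2.2550
  (v1,v7,v3) [-++] → (-0.515016, -0.4277, 0.82)–(-1.74, -0.4277, 0.82)  len=1.2250
  (v5,v7,v1) [-+-] → (1.74, -0.4277, 0.82)–(-0.515016, -0.4277, 0.82)  len=2.2550
  (v6,v4,v2) [+-+] → (1.74, -0.4277, -0.82)–(0.515016, -0.4277, -0.82)  len=1.2250
  (v6,v5,v4) [+--] → (1.74, -0.4277, 0.242709)–(1.74, -0.4277, -0.82)  len=1.0627
  (v7,v5,v6) [+-+] → (1.74, -0.4277, 0.82)–(1.74, -0.4277, 0.242709)  len=0.5773

Chained into 1 loop(s):
  loop 1: 8 segments, perimeter = 10.2400
Total perimeter = 10.240

loops=1 perimeter=10.240


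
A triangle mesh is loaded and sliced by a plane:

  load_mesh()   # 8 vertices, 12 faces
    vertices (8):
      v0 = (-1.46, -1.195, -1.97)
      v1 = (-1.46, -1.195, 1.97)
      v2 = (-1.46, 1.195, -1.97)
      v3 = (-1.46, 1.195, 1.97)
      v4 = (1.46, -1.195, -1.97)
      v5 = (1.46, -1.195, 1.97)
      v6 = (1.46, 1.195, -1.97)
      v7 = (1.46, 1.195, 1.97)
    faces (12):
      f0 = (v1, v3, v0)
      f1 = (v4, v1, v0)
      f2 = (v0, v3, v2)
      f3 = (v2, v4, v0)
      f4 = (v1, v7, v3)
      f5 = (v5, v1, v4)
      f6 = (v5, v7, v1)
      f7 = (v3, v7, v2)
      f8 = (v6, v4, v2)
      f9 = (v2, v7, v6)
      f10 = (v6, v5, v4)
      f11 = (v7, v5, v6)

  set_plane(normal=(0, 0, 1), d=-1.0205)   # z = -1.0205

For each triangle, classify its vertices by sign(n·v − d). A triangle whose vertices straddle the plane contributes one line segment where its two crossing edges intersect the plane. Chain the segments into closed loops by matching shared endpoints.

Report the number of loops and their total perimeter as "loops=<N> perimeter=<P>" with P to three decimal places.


Straddling triangles (8 of 12):
  (v1,v3,v0) [++-] → (-1.46, -0.619034, -1.0205)–(-1.46, -1.195, -1.0205)  len=0.5760
  (v4,v1,v0) [-+-] → (0.75631, -1.195, -1.0205)–(-1.46, -1.195, -1.0205)  len=2.2163
  (v0,v3,v2) [-+-] → (-1.46, -0.619034, -1.0205)–(-1.46, 1.195, -1.0205)  len=1.8140
  (v5,v1,v4) [++-] → (0.75631, -1.195, -1.0205)–(1.46, -1.195, -1.0205)  len=0.7037
  (v3,v7,v2) [++-] → (-0.75631, 1.195, -1.0205)–(-1.46, 1.195, -1.0205)  len=0.7037
  (v2,v7,v6) [-+-] → (-0.75631, 1.195, -1.0205)–(1.46, 1.195, -1.0205)  len=2.2163
  (v6,v5,v4) [-+-] → (1.46, 0.619034, -1.0205)–(1.46, -1.195, -1.0205)  len=1.8140
  (v7,v5,v6) [++-] → (1.46, 0.619034, -1.0205)–(1.46, 1.195, -1.0205)  len=0.5760

Chained into 1 loop(s):
  loop 1: 8 segments, perimeter = 10.6200
Total perimeter = 10.620

loops=1 perimeter=10.620


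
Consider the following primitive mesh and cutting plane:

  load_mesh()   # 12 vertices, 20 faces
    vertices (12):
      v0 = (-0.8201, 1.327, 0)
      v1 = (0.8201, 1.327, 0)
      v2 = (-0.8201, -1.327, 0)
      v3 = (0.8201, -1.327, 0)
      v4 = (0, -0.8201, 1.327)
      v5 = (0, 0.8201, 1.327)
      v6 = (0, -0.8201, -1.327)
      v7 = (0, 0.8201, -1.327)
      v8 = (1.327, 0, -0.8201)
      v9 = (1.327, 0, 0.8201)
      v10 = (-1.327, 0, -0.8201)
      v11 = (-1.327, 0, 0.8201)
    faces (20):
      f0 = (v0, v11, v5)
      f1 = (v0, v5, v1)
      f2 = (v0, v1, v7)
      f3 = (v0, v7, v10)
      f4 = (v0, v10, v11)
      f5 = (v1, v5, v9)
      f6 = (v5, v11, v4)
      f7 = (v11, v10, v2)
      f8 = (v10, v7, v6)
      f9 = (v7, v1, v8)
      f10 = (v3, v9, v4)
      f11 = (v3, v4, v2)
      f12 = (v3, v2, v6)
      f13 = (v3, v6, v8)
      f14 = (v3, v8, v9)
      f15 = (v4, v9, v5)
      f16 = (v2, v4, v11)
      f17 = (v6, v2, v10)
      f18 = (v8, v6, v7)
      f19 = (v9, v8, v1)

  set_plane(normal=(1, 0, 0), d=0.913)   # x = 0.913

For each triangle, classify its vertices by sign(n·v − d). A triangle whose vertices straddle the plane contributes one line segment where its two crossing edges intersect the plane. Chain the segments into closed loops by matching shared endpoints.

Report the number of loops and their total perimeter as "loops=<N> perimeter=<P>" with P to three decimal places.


loops=1 perimeter=6.308

Straddling triangles (8 of 20):
  (v1,v5,v9) [--+] → (0.913, 0.255856, 0.978244)–(0.913, 1.0838, 0.1503)  len=1.1709
  (v7,v1,v8) [--+] → (0.913, 1.0838, -0.1503)–(0.913, 0.255856, -0.978244)  len=1.1709
  (v3,v9,v4) [-+-] → (0.913, -1.0838, 0.1503)–(0.913, -0.255856, 0.978244)  len=1.1709
  (v3,v6,v8) [--+] → (0.913, -0.255856, -0.978244)–(0.913, -1.0838, -0.1503)  len=1.1709
  (v3,v8,v9) [-++] → (0.913, -1.0838, -0.1503)–(0.913, -1.0838, 0.1503)  len=0.3006
  (v4,v9,v5) [-+-] → (0.913, -0.255856, 0.978244)–(0.913, 0.255856, 0.978244)  len=0.5117
  (v8,v6,v7) [+--] → (0.913, -0.255856, -0.978244)–(0.913, 0.255856, -0.978244)  len=0.5117
  (v9,v8,v1) [++-] → (0.913, 1.0838, -0.1503)–(0.913, 1.0838, 0.1503)  len=0.3006

Chained into 1 loop(s):
  loop 1: 8 segments, perimeter = 6.3082
Total perimeter = 6.308


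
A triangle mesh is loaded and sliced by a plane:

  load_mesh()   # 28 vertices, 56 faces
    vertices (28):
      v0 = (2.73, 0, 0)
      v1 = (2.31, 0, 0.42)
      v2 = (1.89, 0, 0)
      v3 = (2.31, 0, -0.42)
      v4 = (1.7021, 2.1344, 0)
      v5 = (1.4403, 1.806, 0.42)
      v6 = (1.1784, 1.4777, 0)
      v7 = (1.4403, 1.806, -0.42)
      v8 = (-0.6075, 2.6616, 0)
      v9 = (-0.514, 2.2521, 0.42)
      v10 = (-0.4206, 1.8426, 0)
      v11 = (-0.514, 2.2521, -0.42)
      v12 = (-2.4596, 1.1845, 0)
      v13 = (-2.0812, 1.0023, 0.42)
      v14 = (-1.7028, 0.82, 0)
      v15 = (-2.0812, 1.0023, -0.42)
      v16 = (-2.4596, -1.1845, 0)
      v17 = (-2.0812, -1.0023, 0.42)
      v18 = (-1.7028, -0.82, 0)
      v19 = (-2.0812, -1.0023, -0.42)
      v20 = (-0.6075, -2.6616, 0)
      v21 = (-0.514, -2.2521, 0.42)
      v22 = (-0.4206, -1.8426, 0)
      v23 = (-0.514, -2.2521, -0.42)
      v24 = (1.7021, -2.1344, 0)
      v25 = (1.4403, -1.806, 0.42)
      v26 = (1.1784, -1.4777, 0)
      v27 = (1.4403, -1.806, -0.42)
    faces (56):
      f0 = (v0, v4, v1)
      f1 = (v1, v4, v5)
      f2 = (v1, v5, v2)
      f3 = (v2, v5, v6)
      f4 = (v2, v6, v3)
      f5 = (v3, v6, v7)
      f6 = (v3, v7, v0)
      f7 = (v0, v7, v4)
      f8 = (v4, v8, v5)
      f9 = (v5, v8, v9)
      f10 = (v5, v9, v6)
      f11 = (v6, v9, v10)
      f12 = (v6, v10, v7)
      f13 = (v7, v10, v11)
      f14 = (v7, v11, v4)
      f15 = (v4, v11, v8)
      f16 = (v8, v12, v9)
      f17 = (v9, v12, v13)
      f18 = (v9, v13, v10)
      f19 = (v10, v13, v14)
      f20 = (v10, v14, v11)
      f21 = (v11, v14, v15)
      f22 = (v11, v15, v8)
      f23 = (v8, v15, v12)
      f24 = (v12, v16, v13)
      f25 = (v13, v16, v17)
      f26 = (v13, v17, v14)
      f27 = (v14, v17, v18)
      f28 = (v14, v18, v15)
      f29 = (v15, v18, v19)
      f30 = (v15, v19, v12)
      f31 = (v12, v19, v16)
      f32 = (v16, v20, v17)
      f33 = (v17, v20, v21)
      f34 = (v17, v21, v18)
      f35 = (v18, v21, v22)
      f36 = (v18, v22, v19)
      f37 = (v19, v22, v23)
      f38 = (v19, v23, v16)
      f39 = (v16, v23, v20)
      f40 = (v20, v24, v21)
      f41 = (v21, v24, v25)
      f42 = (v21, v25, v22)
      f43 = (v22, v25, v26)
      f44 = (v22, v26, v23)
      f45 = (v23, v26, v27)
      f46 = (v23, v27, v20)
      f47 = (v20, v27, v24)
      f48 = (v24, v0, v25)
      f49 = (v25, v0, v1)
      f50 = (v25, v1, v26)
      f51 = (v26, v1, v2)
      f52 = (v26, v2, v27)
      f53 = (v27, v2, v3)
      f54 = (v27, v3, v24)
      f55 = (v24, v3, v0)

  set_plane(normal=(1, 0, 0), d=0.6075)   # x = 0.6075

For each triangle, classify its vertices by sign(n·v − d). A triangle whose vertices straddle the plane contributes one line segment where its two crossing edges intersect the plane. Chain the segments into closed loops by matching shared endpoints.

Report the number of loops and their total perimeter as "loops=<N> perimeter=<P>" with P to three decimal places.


Straddling triangles (16 of 56):
  (v4,v8,v5) [+-+] → (0.6075, 2.38426, 0)–(0.6075, 2.15396, 0.249194)  len=0.3393
  (v5,v8,v9) [+--] → (0.6075, 2.15396, 0.249194)–(0.6075, 1.9961, 0.42)  len=0.2326
  (v5,v9,v6) [+-+] → (0.6075, 1.9961, 0.42)–(0.6075, 1.73893, 0.141679)  len=0.3789
  (v6,v9,v10) [+--] → (0.6075, 1.73893, 0.141679)–(0.6075, 1.60798, 0)  len=0.1929
  (v6,v10,v7) [+-+] → (0.6075, 1.60798, 0)–(0.6075, 1.82238, -0.232039)  len=0.3159
  (v7,v10,v11) [+--] → (0.6075, 1.82238, -0.232039)–(0.6075, 1.9961, -0.42)  len=0.2559
  (v7,v11,v4) [+-+] → (0.6075, 1.9961, -0.42)–(0.6075, 2.19254, -0.207451)  len=0.2894
  (v4,v11,v8) [+--] → (0.6075, 2.19254, -0.207451)–(0.6075, 2.38426, 0)  len=0.2825
  (v20,v24,v21) [-+-] → (0.6075, -2.38426, 0)–(0.6075, -2.19254, 0.207451)  len=0.2825
  (v21,v24,v25) [-++] → (0.6075, -2.19254, 0.207451)–(0.6075, -1.9961, 0.42)  len=0.2894
  (v21,v25,v22) [-+-] → (0.6075, -1.9961, 0.42)–(0.6075, -1.82238, 0.232039)  len=0.2559
  (v22,v25,v26) [-++] → (0.6075, -1.82238, 0.232039)–(0.6075, -1.60798, 0)  len=0.3159
  (v22,v26,v23) [-+-] → (0.6075, -1.60798, 0)–(0.6075, -1.73893, -0.141679)  len=0.1929
  (v23,v26,v27) [-++] → (0.6075, -1.73893, -0.141679)–(0.6075, -1.9961, -0.42)  len=0.3789
  (v23,v27,v20) [-+-] → (0.6075, -1.9961, -0.42)–(0.6075, -2.15396, -0.249194)  len=0.2326
  (v20,v27,v24) [-++] → (0.6075, -2.15396, -0.249194)–(0.6075, -2.38426, 0)  len=0.3393

Chained into 2 loop(s):
  loop 1: 8 segments, perimeter = 2.2875
  loop 2: 8 segments, perimeter = 2.2875
Total perimeter = 4.575

loops=2 perimeter=4.575
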